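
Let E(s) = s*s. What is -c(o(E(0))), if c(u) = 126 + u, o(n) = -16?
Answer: -110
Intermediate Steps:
E(s) = s²
-c(o(E(0))) = -(126 - 16) = -1*110 = -110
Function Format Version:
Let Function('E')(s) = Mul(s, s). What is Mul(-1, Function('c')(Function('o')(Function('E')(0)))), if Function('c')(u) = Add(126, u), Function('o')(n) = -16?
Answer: -110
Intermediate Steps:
Function('E')(s) = Pow(s, 2)
Mul(-1, Function('c')(Function('o')(Function('E')(0)))) = Mul(-1, Add(126, -16)) = Mul(-1, 110) = -110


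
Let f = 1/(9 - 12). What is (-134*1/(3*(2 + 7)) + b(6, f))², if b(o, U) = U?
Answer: 20449/729 ≈ 28.051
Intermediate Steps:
f = -⅓ (f = 1/(-3) = -⅓ ≈ -0.33333)
(-134*1/(3*(2 + 7)) + b(6, f))² = (-134*1/(3*(2 + 7)) - ⅓)² = (-134/(9*3) - ⅓)² = (-134/27 - ⅓)² = (-143/27)² = 20449/729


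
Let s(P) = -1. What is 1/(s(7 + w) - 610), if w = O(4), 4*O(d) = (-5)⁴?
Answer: -1/611 ≈ -0.0016367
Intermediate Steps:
O(d) = 625/4 (O(d) = (¼)*(-5)⁴ = (¼)*625 = 625/4)
w = 625/4 ≈ 156.25
1/(s(7 + w) - 610) = 1/(-1 - 610) = 1/(-611) = -1/611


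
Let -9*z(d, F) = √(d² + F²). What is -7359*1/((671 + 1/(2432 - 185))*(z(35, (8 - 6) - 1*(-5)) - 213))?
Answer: 25935451479/503531721170 - 94704309*√26/503531721170 ≈ 0.050548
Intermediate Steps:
z(d, F) = -√(F² + d²)/9 (z(d, F) = -√(d² + F²)/9 = -√(F² + d²)/9)
-7359*1/((671 + 1/(2432 - 185))*(z(35, (8 - 6) - 1*(-5)) - 213)) = -7359*1/((671 + 1/(2432 - 185))*(-√(((8 - 6) - 1*(-5))² + 35²)/9 - 213)) = -7359*1/((671 + 1/2247)*(-√((2 + 5)² + 1225)/9 - 213)) = -7359*1/((671 + 1/2247)*(-√(7² + 1225)/9 - 213)) = -7359*2247/(1507738*(-√(49 + 1225)/9 - 213)) = -7359*2247/(1507738*(-7*√26/9 - 213)) = -7359*2247/(1507738*(-213 - 7*√26/9)) = -7359/(-107049398/749 - 1507738*√26/2889)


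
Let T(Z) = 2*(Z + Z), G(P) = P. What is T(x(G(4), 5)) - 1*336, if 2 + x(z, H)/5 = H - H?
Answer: -376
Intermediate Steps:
x(z, H) = -10 (x(z, H) = -10 + 5*(H - H) = -10 + 5*0 = -10 + 0 = -10)
T(Z) = 4*Z (T(Z) = 2*(2*Z) = 4*Z)
T(x(G(4), 5)) - 1*336 = 4*(-10) - 1*336 = -40 - 336 = -376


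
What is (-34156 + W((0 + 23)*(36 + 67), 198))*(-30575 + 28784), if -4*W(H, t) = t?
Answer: 122524101/2 ≈ 6.1262e+7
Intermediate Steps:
W(H, t) = -t/4
(-34156 + W((0 + 23)*(36 + 67), 198))*(-30575 + 28784) = (-34156 - ¼*198)*(-30575 + 28784) = (-34156 - 99/2)*(-1791) = -68411/2*(-1791) = 122524101/2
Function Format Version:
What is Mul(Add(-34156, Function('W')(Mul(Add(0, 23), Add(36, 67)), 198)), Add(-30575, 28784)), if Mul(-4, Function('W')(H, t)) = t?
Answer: Rational(122524101, 2) ≈ 6.1262e+7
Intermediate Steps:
Function('W')(H, t) = Mul(Rational(-1, 4), t)
Mul(Add(-34156, Function('W')(Mul(Add(0, 23), Add(36, 67)), 198)), Add(-30575, 28784)) = Mul(Add(-34156, Mul(Rational(-1, 4), 198)), Add(-30575, 28784)) = Mul(Add(-34156, Rational(-99, 2)), -1791) = Mul(Rational(-68411, 2), -1791) = Rational(122524101, 2)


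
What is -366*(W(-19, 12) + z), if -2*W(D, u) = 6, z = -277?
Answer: 102480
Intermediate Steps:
W(D, u) = -3 (W(D, u) = -½*6 = -3)
-366*(W(-19, 12) + z) = -366*(-3 - 277) = -366*(-280) = 102480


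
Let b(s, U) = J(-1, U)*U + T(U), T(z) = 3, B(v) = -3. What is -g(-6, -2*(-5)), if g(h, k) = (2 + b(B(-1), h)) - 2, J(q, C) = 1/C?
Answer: -4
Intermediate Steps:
b(s, U) = 4 (b(s, U) = U/U + 3 = 1 + 3 = 4)
g(h, k) = 4 (g(h, k) = (2 + 4) - 2 = 6 - 2 = 4)
-g(-6, -2*(-5)) = -1*4 = -4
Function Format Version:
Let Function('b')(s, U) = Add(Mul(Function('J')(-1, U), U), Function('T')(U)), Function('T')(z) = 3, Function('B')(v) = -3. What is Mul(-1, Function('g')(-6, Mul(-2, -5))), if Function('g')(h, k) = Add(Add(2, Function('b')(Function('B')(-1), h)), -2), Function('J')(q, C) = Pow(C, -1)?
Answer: -4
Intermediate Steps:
Function('b')(s, U) = 4 (Function('b')(s, U) = Add(Mul(Pow(U, -1), U), 3) = Add(1, 3) = 4)
Function('g')(h, k) = 4 (Function('g')(h, k) = Add(Add(2, 4), -2) = Add(6, -2) = 4)
Mul(-1, Function('g')(-6, Mul(-2, -5))) = Mul(-1, 4) = -4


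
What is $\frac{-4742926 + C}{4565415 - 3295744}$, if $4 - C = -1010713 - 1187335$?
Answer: $- \frac{2544874}{1269671} \approx -2.0044$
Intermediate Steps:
$C = 2198052$ ($C = 4 - \left(-1010713 - 1187335\right) = 4 - -2198048 = 4 + 2198048 = 2198052$)
$\frac{-4742926 + C}{4565415 - 3295744} = \frac{-4742926 + 2198052}{4565415 - 3295744} = - \frac{2544874}{1269671}$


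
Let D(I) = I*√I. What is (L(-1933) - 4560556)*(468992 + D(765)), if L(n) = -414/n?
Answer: -4134424458211328/1933 - 20231697196530*√85/1933 ≈ -2.2354e+12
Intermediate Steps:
D(I) = I^(3/2)
(L(-1933) - 4560556)*(468992 + D(765)) = (-414/(-1933) - 4560556)*(468992 + 765^(3/2)) = (-414*(-1/1933) - 4560556)*(468992 + 2295*√85) = (414/1933 - 4560556)*(468992 + 2295*√85) = -8815554334*(468992 + 2295*√85)/1933 = -4134424458211328/1933 - 20231697196530*√85/1933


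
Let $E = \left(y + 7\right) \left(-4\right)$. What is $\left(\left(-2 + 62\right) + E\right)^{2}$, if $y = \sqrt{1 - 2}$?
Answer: $1008 - 256 i \approx 1008.0 - 256.0 i$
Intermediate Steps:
$y = i$ ($y = \sqrt{-1} = i \approx 1.0 i$)
$E = -28 - 4 i$ ($E = \left(i + 7\right) \left(-4\right) = \left(7 + i\right) \left(-4\right) = -28 - 4 i \approx -28.0 - 4.0 i$)
$\left(\left(-2 + 62\right) + E\right)^{2} = \left(\left(-2 + 62\right) - \left(28 + 4 i\right)\right)^{2} = \left(60 - \left(28 + 4 i\right)\right)^{2} = \left(32 - 4 i\right)^{2}$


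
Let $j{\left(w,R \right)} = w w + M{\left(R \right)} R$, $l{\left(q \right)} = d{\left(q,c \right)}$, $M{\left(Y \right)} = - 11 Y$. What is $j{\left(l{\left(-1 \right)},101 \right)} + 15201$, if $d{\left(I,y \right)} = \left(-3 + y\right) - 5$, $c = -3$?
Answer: $-96889$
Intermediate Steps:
$d{\left(I,y \right)} = -8 + y$
$l{\left(q \right)} = -11$ ($l{\left(q \right)} = -8 - 3 = -11$)
$j{\left(w,R \right)} = w^{2} - 11 R^{2}$ ($j{\left(w,R \right)} = w w + - 11 R R = w^{2} - 11 R^{2}$)
$j{\left(l{\left(-1 \right)},101 \right)} + 15201 = \left(\left(-11\right)^{2} - 11 \cdot 101^{2}\right) + 15201 = \left(121 - 112211\right) + 15201 = -112090 + 15201 = -96889$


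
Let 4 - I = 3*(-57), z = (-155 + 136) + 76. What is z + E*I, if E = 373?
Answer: 65332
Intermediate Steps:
z = 57 (z = -19 + 76 = 57)
I = 175 (I = 4 - 3*(-57) = 4 - 1*(-171) = 4 + 171 = 175)
z + E*I = 57 + 373*175 = 57 + 65275 = 65332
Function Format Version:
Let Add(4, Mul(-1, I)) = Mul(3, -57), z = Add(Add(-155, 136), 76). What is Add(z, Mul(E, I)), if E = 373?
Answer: 65332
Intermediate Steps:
z = 57 (z = Add(-19, 76) = 57)
I = 175 (I = Add(4, Mul(-1, Mul(3, -57))) = Add(4, Mul(-1, -171)) = Add(4, 171) = 175)
Add(z, Mul(E, I)) = Add(57, Mul(373, 175)) = Add(57, 65275) = 65332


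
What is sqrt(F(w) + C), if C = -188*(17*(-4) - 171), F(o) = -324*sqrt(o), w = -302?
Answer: 2*sqrt(11233 - 81*I*sqrt(302)) ≈ 212.39 - 13.255*I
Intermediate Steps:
C = 44932 (C = -188*(-68 - 171) = -188*(-239) = 44932)
sqrt(F(w) + C) = sqrt(-324*I*sqrt(302) + 44932) = sqrt(44932 - 324*I*sqrt(302))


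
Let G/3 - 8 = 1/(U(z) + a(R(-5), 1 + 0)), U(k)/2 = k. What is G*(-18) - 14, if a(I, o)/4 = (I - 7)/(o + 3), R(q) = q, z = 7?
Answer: -473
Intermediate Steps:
a(I, o) = 4*(-7 + I)/(3 + o) (a(I, o) = 4*((I - 7)/(o + 3)) = 4*((-7 + I)/(3 + o)) = 4*(-7 + I)/(3 + o))
U(k) = 2*k
G = 51/2 (G = 24 + 3/(2*7 + 4*(-7 - 5)/(3 + (1 + 0))) = 24 + 3/(14 + 4*(-12)/(3 + 1)) = 24 + 3/(14 + 4*(-12)/4) = 24 + 3/(14 + 4*(¼)*(-12)) = 24 + 3/(14 - 12) = 24 + 3/2 = 51/2 ≈ 25.500)
G*(-18) - 14 = (51/2)*(-18) - 14 = -459 - 14 = -473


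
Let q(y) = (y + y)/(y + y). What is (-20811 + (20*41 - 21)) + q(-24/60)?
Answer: -20011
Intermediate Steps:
q(y) = 1 (q(y) = (2*y)/((2*y)) = (2*y)*(1/(2*y)) = 1)
(-20811 + (20*41 - 21)) + q(-24/60) = (-20811 + (20*41 - 21)) + 1 = (-20811 + (820 - 21)) + 1 = (-20811 + 799) + 1 = -20012 + 1 = -20011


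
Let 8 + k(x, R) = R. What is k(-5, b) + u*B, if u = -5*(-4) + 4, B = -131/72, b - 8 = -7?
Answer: -152/3 ≈ -50.667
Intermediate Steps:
b = 1 (b = 8 - 7 = 1)
B = -131/72 (B = -131*1/72 = -131/72 ≈ -1.8194)
k(x, R) = -8 + R
u = 24 (u = 20 + 4 = 24)
k(-5, b) + u*B = (-8 + 1) + 24*(-131/72) = -7 - 131/3 = -152/3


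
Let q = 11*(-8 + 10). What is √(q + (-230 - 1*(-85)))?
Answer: I*√123 ≈ 11.091*I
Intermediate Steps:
q = 22 (q = 11*2 = 22)
√(q + (-230 - 1*(-85))) = √(22 + (-230 - 1*(-85))) = √(22 + (-230 + 85)) = √(22 - 145) = √(-123) = I*√123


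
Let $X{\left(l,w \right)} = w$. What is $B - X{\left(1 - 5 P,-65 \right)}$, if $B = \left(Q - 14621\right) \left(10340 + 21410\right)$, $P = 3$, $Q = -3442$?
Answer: $-573500185$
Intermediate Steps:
$B = -573500250$ ($B = \left(-3442 - 14621\right) \left(10340 + 21410\right) = \left(-18063\right) 31750 = -573500250$)
$B - X{\left(1 - 5 P,-65 \right)} = -573500250 - -65 = -573500250 + 65 = -573500185$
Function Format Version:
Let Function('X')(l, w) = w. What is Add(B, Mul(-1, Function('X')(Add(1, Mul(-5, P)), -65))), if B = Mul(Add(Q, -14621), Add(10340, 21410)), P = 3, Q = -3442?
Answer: -573500185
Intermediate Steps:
B = -573500250 (B = Mul(Add(-3442, -14621), Add(10340, 21410)) = Mul(-18063, 31750) = -573500250)
Add(B, Mul(-1, Function('X')(Add(1, Mul(-5, P)), -65))) = Add(-573500250, Mul(-1, -65)) = Add(-573500250, 65) = -573500185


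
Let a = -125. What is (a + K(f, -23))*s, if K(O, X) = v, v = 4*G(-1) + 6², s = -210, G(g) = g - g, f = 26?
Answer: 18690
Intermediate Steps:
G(g) = 0
v = 36 (v = 4*0 + 6² = 0 + 36 = 36)
K(O, X) = 36
(a + K(f, -23))*s = (-125 + 36)*(-210) = -89*(-210) = 18690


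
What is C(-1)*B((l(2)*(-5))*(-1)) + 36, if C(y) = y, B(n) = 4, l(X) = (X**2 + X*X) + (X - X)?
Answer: 32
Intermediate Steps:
l(X) = 2*X**2 (l(X) = (X**2 + X**2) + 0 = 2*X**2 + 0 = 2*X**2)
C(-1)*B((l(2)*(-5))*(-1)) + 36 = -1*4 + 36 = -4 + 36 = 32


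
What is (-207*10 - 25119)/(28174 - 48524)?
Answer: 27189/20350 ≈ 1.3361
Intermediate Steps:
(-207*10 - 25119)/(28174 - 48524) = (-2070 - 25119)/(-20350) = -27189*(-1/20350) = 27189/20350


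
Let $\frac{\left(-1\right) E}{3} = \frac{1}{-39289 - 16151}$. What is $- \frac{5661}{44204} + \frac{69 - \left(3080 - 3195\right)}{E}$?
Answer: $\frac{150307739619}{44204} \approx 3.4003 \cdot 10^{6}$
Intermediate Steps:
$E = \frac{1}{18480}$ ($E = - \frac{3}{-39289 - 16151} = - \frac{3}{-55440} = \left(-3\right) \left(- \frac{1}{55440}\right) = \frac{1}{18480} \approx 5.4113 \cdot 10^{-5}$)
$- \frac{5661}{44204} + \frac{69 - \left(3080 - 3195\right)}{E} = - \frac{5661}{44204} + \left(69 - \left(3080 - 3195\right)\right) \frac{1}{\frac{1}{18480}} = \left(-5661\right) \frac{1}{44204} + \left(69 - -115\right) 18480 = - \frac{5661}{44204} + \left(69 + 115\right) 18480 = - \frac{5661}{44204} + 184 \cdot 18480 = - \frac{5661}{44204} + 3400320 = \frac{150307739619}{44204}$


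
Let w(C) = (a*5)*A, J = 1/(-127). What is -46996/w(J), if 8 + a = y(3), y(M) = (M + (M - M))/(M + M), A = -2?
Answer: -46996/75 ≈ -626.61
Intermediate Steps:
y(M) = ½ (y(M) = (M + 0)/((2*M)) = M*(1/(2*M)) = ½)
J = -1/127 ≈ -0.0078740
a = -15/2 (a = -8 + ½ = -15/2 ≈ -7.5000)
w(C) = 75 (w(C) = -15/2*5*(-2) = -75/2*(-2) = 75)
-46996/w(J) = -46996/75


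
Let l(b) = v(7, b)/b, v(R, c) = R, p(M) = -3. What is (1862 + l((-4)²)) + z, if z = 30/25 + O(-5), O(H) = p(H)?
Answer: 148851/80 ≈ 1860.6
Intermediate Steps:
O(H) = -3
l(b) = 7/b
z = -9/5 (z = 30/25 - 3 = (1/25)*30 - 3 = 6/5 - 3 = -9/5 ≈ -1.8000)
(1862 + l((-4)²)) + z = (1862 + 7/((-4)²)) - 9/5 = (1862 + 7/16) - 9/5 = 29799/16 - 9/5 = 148851/80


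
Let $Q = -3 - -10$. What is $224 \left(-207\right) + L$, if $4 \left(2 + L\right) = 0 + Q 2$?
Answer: $- \frac{92733}{2} \approx -46367.0$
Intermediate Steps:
$Q = 7$ ($Q = -3 + 10 = 7$)
$L = \frac{3}{2}$ ($L = -2 + \frac{0 + 7 \cdot 2}{4} = -2 + \frac{0 + 14}{4} = -2 + \frac{1}{4} \cdot 14 = -2 + \frac{7}{2} = \frac{3}{2} \approx 1.5$)
$224 \left(-207\right) + L = 224 \left(-207\right) + \frac{3}{2} = -46368 + \frac{3}{2} = - \frac{92733}{2}$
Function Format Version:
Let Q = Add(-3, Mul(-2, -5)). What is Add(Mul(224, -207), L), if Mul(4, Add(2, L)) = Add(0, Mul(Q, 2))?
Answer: Rational(-92733, 2) ≈ -46367.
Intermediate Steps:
Q = 7 (Q = Add(-3, 10) = 7)
L = Rational(3, 2) (L = Add(-2, Mul(Rational(1, 4), Add(0, Mul(7, 2)))) = Add(-2, Mul(Rational(1, 4), Add(0, 14))) = Add(-2, Mul(Rational(1, 4), 14)) = Add(-2, Rational(7, 2)) = Rational(3, 2) ≈ 1.5000)
Add(Mul(224, -207), L) = Add(Mul(224, -207), Rational(3, 2)) = Add(-46368, Rational(3, 2)) = Rational(-92733, 2)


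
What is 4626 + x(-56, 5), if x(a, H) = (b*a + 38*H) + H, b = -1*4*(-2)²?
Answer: 5717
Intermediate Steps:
b = -16 (b = -4*4 = -16)
x(a, H) = -16*a + 39*H (x(a, H) = (-16*a + 38*H) + H = -16*a + 39*H)
4626 + x(-56, 5) = 4626 + (-16*(-56) + 39*5) = 4626 + (896 + 195) = 4626 + 1091 = 5717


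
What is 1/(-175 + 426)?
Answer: 1/251 ≈ 0.0039841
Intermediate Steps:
1/(-175 + 426) = 1/251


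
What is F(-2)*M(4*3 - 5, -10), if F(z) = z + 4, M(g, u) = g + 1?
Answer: 16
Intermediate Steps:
M(g, u) = 1 + g
F(z) = 4 + z
F(-2)*M(4*3 - 5, -10) = (4 - 2)*(1 + (4*3 - 5)) = 2*(1 + (12 - 5)) = 2*(1 + 7) = 2*8 = 16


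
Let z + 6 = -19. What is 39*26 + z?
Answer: 989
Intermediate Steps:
z = -25 (z = -6 - 19 = -25)
39*26 + z = 39*26 - 25 = 1014 - 25 = 989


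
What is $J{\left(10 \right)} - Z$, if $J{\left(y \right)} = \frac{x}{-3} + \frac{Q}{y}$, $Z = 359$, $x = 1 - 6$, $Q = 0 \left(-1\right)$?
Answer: $- \frac{1072}{3} \approx -357.33$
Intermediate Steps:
$Q = 0$
$x = -5$ ($x = 1 - 6 = -5$)
$J{\left(y \right)} = \frac{5}{3}$ ($J{\left(y \right)} = - \frac{5}{-3} + \frac{0}{y} = \left(-5\right) \left(- \frac{1}{3}\right) + 0 = \frac{5}{3} + 0 = \frac{5}{3}$)
$J{\left(10 \right)} - Z = \frac{5}{3} - 359 = - \frac{1072}{3}$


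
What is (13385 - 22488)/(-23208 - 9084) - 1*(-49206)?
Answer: 1588969255/32292 ≈ 49206.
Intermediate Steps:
(13385 - 22488)/(-23208 - 9084) - 1*(-49206) = -9103/(-32292) + 49206 = -9103*(-1/32292) + 49206 = 9103/32292 + 49206 = 1588969255/32292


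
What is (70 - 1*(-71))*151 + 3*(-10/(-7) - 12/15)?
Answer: 745251/35 ≈ 21293.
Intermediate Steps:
(70 - 1*(-71))*151 + 3*(-10/(-7) - 12/15) = (70 + 71)*151 + 3*(-10*(-⅐) - 12*1/15) = 141*151 + 3*(10/7 - ⅘) = 21291 + 3*(22/35) = 21291 + 66/35 = 745251/35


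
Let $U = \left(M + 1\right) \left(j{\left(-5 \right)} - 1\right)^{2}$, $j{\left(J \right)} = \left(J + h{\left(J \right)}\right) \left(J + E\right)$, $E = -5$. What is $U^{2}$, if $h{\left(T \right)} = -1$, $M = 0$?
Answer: $12117361$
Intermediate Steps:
$j{\left(J \right)} = \left(-1 + J\right) \left(-5 + J\right)$ ($j{\left(J \right)} = \left(J - 1\right) \left(J - 5\right) = \left(-1 + J\right) \left(-5 + J\right)$)
$U = 3481$ ($U = \left(0 + 1\right) \left(\left(5 + \left(-5\right)^{2} - -30\right) - 1\right)^{2} = 1 \left(\left(5 + 25 + 30\right) - 1\right)^{2} = 1 \left(60 - 1\right)^{2} = 1 \cdot 59^{2} = 1 \cdot 3481 = 3481$)
$U^{2} = 3481^{2} = 12117361$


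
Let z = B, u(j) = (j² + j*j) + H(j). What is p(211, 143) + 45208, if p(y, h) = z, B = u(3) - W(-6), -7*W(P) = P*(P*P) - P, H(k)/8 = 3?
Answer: 45220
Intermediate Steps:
H(k) = 24 (H(k) = 8*3 = 24)
u(j) = 24 + 2*j² (u(j) = (j² + j*j) + 24 = (j² + j²) + 24 = 2*j² + 24 = 24 + 2*j²)
W(P) = -P³/7 + P/7 (W(P) = -(P*(P*P) - P)/7 = -(P*P² - P)/7 = -(P³ - P)/7 = -P³/7 + P/7)
B = 12 (B = (24 + 2*3²) - (-6)*(1 - 1*(-6)²)/7 = (24 + 2*9) - (-6)*(1 - 1*36)/7 = (24 + 18) - (-6)*(1 - 36)/7 = 42 - (-6)*(-35)/7 = 42 - 1*30 = 42 - 30 = 12)
z = 12
p(y, h) = 12
p(211, 143) + 45208 = 12 + 45208 = 45220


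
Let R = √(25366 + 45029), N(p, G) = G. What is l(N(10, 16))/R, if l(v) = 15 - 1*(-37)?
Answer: 4*√195/285 ≈ 0.19599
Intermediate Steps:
R = 19*√195 (R = √70395 = 19*√195 ≈ 265.32)
l(v) = 52 (l(v) = 15 + 37 = 52)
l(N(10, 16))/R = 52/((19*√195)) = 52*(√195/3705) = 4*√195/285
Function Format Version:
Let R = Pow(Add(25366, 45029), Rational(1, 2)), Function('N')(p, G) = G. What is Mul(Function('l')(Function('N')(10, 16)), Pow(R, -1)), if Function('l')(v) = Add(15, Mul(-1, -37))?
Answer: Mul(Rational(4, 285), Pow(195, Rational(1, 2))) ≈ 0.19599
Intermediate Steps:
R = Mul(19, Pow(195, Rational(1, 2))) (R = Pow(70395, Rational(1, 2)) = Mul(19, Pow(195, Rational(1, 2))) ≈ 265.32)
Function('l')(v) = 52 (Function('l')(v) = Add(15, 37) = 52)
Mul(Function('l')(Function('N')(10, 16)), Pow(R, -1)) = Mul(52, Pow(Mul(19, Pow(195, Rational(1, 2))), -1)) = Mul(52, Mul(Rational(1, 3705), Pow(195, Rational(1, 2)))) = Mul(Rational(4, 285), Pow(195, Rational(1, 2)))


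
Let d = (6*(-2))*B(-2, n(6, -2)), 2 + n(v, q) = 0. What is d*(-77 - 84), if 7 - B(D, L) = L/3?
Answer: 14812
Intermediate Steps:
n(v, q) = -2 (n(v, q) = -2 + 0 = -2)
B(D, L) = 7 - L/3
d = -92 (d = (6*(-2))*(7 - ⅓*(-2)) = -12*(7 + ⅔) = -12*23/3 = -92)
d*(-77 - 84) = -92*(-77 - 84) = -92*(-161) = 14812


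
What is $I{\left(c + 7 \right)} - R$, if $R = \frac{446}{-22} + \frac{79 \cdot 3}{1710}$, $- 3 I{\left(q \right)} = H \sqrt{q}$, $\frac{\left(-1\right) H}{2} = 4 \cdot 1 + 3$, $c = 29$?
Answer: $\frac{301801}{6270} \approx 48.134$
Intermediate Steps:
$H = -14$ ($H = - 2 \left(4 \cdot 1 + 3\right) = - 2 \left(4 + 3\right) = \left(-2\right) 7 = -14$)
$I{\left(q \right)} = \frac{14 \sqrt{q}}{3}$ ($I{\left(q \right)} = - \frac{\left(-14\right) \sqrt{q}}{3} = \frac{14 \sqrt{q}}{3}$)
$R = - \frac{126241}{6270}$ ($R = 446 \left(- \frac{1}{22}\right) + 237 \cdot \frac{1}{1710} = - \frac{223}{11} + \frac{79}{570} = - \frac{126241}{6270} \approx -20.134$)
$I{\left(c + 7 \right)} - R = \frac{14 \sqrt{29 + 7}}{3} - - \frac{126241}{6270} = \frac{14 \sqrt{36}}{3} + \frac{126241}{6270} = \frac{14}{3} \cdot 6 + \frac{126241}{6270} = 28 + \frac{126241}{6270} = \frac{301801}{6270}$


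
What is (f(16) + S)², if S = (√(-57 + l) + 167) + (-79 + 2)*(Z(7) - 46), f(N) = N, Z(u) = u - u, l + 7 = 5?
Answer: (3725 + I*√59)² ≈ 1.3876e+7 + 5.723e+4*I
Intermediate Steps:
l = -2 (l = -7 + 5 = -2)
Z(u) = 0
S = 3709 + I*√59 (S = (√(-57 - 2) + 167) + (-79 + 2)*(0 - 46) = (√(-59) + 167) - 77*(-46) = (I*√59 + 167) + 3542 = (167 + I*√59) + 3542 = 3709 + I*√59 ≈ 3709.0 + 7.6811*I)
(f(16) + S)² = (16 + (3709 + I*√59))² = (3725 + I*√59)²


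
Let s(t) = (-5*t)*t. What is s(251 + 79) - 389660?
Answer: -934160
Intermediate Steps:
s(t) = -5*t²
s(251 + 79) - 389660 = -5*(251 + 79)² - 389660 = -5*330² - 389660 = -5*108900 - 389660 = -544500 - 389660 = -934160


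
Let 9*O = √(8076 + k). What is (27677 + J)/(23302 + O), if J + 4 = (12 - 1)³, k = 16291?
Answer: 54743947848/43981615157 - 15401124*√7/43981615157 ≈ 1.2438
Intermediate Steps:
O = 59*√7/9 (O = √(8076 + 16291)/9 = √24367/9 = (59*√7)/9 = 59*√7/9 ≈ 17.344)
J = 1327 (J = -4 + (12 - 1)³ = -4 + 11³ = -4 + 1331 = 1327)
(27677 + J)/(23302 + O) = (27677 + 1327)/(23302 + 59*√7/9) = 29004/(23302 + 59*√7/9)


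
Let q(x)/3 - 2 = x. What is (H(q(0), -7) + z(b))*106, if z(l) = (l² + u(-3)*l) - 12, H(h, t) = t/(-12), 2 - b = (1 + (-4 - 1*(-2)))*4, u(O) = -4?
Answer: 371/6 ≈ 61.833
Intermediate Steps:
q(x) = 6 + 3*x
b = 6 (b = 2 - (1 + (-4 - 1*(-2)))*4 = 2 - (1 + (-4 + 2))*4 = 2 - (1 - 2)*4 = 2 - (-1)*4 = 2 - 1*(-4) = 2 + 4 = 6)
H(h, t) = -t/12 (H(h, t) = t*(-1/12) = -t/12)
z(l) = -12 + l² - 4*l (z(l) = (l² - 4*l) - 12 = -12 + l² - 4*l)
(H(q(0), -7) + z(b))*106 = (-1/12*(-7) + (-12 + 6² - 4*6))*106 = (7/12 + (-12 + 36 - 24))*106 = (7/12 + 0)*106 = (7/12)*106 = 371/6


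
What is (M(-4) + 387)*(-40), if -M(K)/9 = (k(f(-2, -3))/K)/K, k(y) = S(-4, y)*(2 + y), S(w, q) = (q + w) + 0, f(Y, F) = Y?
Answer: -15480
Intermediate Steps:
S(w, q) = q + w
k(y) = (-4 + y)*(2 + y) (k(y) = (y - 4)*(2 + y) = (-4 + y)*(2 + y))
M(K) = 0 (M(K) = -9*((-4 - 2)*(2 - 2))/K/K = -9*(-6*0)/K/K = -9*0/K/K = -0/K = -9*0 = 0)
(M(-4) + 387)*(-40) = (0 + 387)*(-40) = 387*(-40) = -15480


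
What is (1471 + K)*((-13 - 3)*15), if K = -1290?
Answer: -43440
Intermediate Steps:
(1471 + K)*((-13 - 3)*15) = (1471 - 1290)*((-13 - 3)*15) = 181*(-16*15) = 181*(-240) = -43440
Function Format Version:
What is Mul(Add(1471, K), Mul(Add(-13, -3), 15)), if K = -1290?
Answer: -43440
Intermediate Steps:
Mul(Add(1471, K), Mul(Add(-13, -3), 15)) = Mul(Add(1471, -1290), Mul(Add(-13, -3), 15)) = Mul(181, Mul(-16, 15)) = Mul(181, -240) = -43440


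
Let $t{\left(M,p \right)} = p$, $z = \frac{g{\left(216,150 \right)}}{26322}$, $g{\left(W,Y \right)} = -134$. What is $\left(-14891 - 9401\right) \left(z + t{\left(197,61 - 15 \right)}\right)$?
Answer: $- \frac{14704894988}{13161} \approx -1.1173 \cdot 10^{6}$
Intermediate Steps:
$z = - \frac{67}{13161}$ ($z = - \frac{134}{26322} = \left(-134\right) \frac{1}{26322} = - \frac{67}{13161} \approx -0.0050908$)
$\left(-14891 - 9401\right) \left(z + t{\left(197,61 - 15 \right)}\right) = \left(-14891 - 9401\right) \left(- \frac{67}{13161} + \left(61 - 15\right)\right) = - 24292 \left(- \frac{67}{13161} + \left(61 - 15\right)\right) = - 24292 \left(- \frac{67}{13161} + 46\right) = \left(-24292\right) \frac{605339}{13161} = - \frac{14704894988}{13161}$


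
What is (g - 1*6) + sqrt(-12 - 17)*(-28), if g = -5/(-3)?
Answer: -13/3 - 28*I*sqrt(29) ≈ -4.3333 - 150.78*I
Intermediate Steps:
g = 5/3 (g = -5*(-1/3) = 5/3 ≈ 1.6667)
(g - 1*6) + sqrt(-12 - 17)*(-28) = (5/3 - 1*6) + sqrt(-12 - 17)*(-28) = (5/3 - 6) + sqrt(-29)*(-28) = -13/3 + (I*sqrt(29))*(-28) = -13/3 - 28*I*sqrt(29)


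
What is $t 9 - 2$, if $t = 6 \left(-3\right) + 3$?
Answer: $-137$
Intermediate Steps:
$t = -15$ ($t = -18 + 3 = -15$)
$t 9 - 2 = \left(-15\right) 9 - 2 = -135 - 2 = -137$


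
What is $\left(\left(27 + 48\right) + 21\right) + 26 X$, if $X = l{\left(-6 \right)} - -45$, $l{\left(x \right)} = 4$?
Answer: $1370$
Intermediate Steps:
$X = 49$ ($X = 4 - -45 = 4 + 45 = 49$)
$\left(\left(27 + 48\right) + 21\right) + 26 X = \left(\left(27 + 48\right) + 21\right) + 26 \cdot 49 = \left(75 + 21\right) + 1274 = 96 + 1274 = 1370$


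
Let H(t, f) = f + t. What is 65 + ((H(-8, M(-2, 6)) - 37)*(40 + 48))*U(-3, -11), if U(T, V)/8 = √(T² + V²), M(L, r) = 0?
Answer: 65 - 31680*√130 ≈ -3.6114e+5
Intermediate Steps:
U(T, V) = 8*√(T² + V²)
65 + ((H(-8, M(-2, 6)) - 37)*(40 + 48))*U(-3, -11) = 65 + (((0 - 8) - 37)*(40 + 48))*(8*√((-3)² + (-11)²)) = 65 + ((-8 - 37)*88)*(8*√(9 + 121)) = 65 + (-45*88)*(8*√130) = 65 - 31680*√130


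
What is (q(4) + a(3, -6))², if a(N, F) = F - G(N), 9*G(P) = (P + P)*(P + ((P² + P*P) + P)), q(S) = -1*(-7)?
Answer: 225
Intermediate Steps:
q(S) = 7
G(P) = 2*P*(2*P + 2*P²)/9 (G(P) = ((P + P)*(P + ((P² + P*P) + P)))/9 = ((2*P)*(P + ((P² + P²) + P)))/9 = ((2*P)*(P + (2*P² + P)))/9 = ((2*P)*(P + (P + 2*P²)))/9 = ((2*P)*(2*P + 2*P²))/9 = (2*P*(2*P + 2*P²))/9 = 2*P*(2*P + 2*P²)/9)
a(N, F) = F - 4*N²*(1 + N)/9
(q(4) + a(3, -6))² = (7 + (-6 - 4/9*3²*(1 + 3)))² = (7 + (-6 - 4/9*9*4))² = (7 + (-6 - 16))² = (7 - 22)² = (-15)² = 225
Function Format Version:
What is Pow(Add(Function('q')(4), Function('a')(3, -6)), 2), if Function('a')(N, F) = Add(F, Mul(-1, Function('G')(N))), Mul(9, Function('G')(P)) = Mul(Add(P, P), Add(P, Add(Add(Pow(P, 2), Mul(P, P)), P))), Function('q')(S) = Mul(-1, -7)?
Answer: 225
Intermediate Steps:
Function('q')(S) = 7
Function('G')(P) = Mul(Rational(2, 9), P, Add(Mul(2, P), Mul(2, Pow(P, 2)))) (Function('G')(P) = Mul(Rational(1, 9), Mul(Add(P, P), Add(P, Add(Add(Pow(P, 2), Mul(P, P)), P)))) = Mul(Rational(1, 9), Mul(Mul(2, P), Add(P, Add(Add(Pow(P, 2), Pow(P, 2)), P)))) = Mul(Rational(1, 9), Mul(Mul(2, P), Add(P, Add(Mul(2, Pow(P, 2)), P)))) = Mul(Rational(1, 9), Mul(Mul(2, P), Add(P, Add(P, Mul(2, Pow(P, 2)))))) = Mul(Rational(1, 9), Mul(Mul(2, P), Add(Mul(2, P), Mul(2, Pow(P, 2))))) = Mul(Rational(1, 9), Mul(2, P, Add(Mul(2, P), Mul(2, Pow(P, 2))))) = Mul(Rational(2, 9), P, Add(Mul(2, P), Mul(2, Pow(P, 2)))))
Function('a')(N, F) = Add(F, Mul(Rational(-4, 9), Pow(N, 2), Add(1, N))) (Function('a')(N, F) = Add(F, Mul(-1, Mul(Rational(4, 9), Pow(N, 2), Add(1, N)))) = Add(F, Mul(Rational(-4, 9), Pow(N, 2), Add(1, N))))
Pow(Add(Function('q')(4), Function('a')(3, -6)), 2) = Pow(Add(7, Add(-6, Mul(Rational(-4, 9), Pow(3, 2), Add(1, 3)))), 2) = Pow(Add(7, Add(-6, Mul(Rational(-4, 9), 9, 4))), 2) = Pow(Add(7, Add(-6, -16)), 2) = Pow(Add(7, -22), 2) = Pow(-15, 2) = 225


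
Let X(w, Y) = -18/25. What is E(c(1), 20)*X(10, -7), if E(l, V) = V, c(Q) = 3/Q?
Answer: -72/5 ≈ -14.400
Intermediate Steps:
X(w, Y) = -18/25 (X(w, Y) = -18*1/25 = -18/25)
E(c(1), 20)*X(10, -7) = 20*(-18/25) = -72/5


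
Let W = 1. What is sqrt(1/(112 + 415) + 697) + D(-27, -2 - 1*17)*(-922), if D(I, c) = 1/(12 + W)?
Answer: -922/13 + 2*sqrt(48394410)/527 ≈ -44.522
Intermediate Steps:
D(I, c) = 1/13 (D(I, c) = 1/(12 + 1) = 1/13)
sqrt(1/(112 + 415) + 697) + D(-27, -2 - 1*17)*(-922) = sqrt(1/(112 + 415) + 697) + (1/13)*(-922) = sqrt(1/527 + 697) - 922/13 = sqrt(367320/527) - 922/13 = 2*sqrt(48394410)/527 - 922/13 = -922/13 + 2*sqrt(48394410)/527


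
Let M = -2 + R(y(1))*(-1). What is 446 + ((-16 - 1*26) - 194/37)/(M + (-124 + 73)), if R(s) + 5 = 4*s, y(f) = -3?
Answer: 148955/333 ≈ 447.31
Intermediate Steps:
R(s) = -5 + 4*s
M = 15 (M = -2 + (-5 + 4*(-3))*(-1) = -2 + (-5 - 12)*(-1) = -2 - 17*(-1) = -2 + 17 = 15)
446 + ((-16 - 1*26) - 194/37)/(M + (-124 + 73)) = 446 + ((-16 - 1*26) - 194/37)/(15 + (-124 + 73)) = 446 + ((-16 - 26) - 194*1/37)/(15 - 51) = 446 + (-42 - 194/37)/(-36) = 446 - 1748/37*(-1/36) = 446 + 437/333 = 148955/333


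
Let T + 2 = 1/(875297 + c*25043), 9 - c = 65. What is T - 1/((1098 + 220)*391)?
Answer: -543281699485/271640328518 ≈ -2.0000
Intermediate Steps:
c = -56 (c = 9 - 1*65 = 9 - 65 = -56)
T = -1054223/527111 (T = -2 + 1/(875297 - 56*25043) = -2 + 1/(875297 - 1402408) = -2 + 1/(-527111) = -2 - 1/527111 = -1054223/527111 ≈ -2.0000)
T - 1/((1098 + 220)*391) = -1054223/527111 - 1/((1098 + 220)*391) = -1054223/527111 - 1/(1318*391) = -1054223/527111 - 1/515338 = -543281699485/271640328518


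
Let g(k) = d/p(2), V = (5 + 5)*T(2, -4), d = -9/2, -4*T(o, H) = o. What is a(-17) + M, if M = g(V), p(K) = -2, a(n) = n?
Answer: -59/4 ≈ -14.750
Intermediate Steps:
T(o, H) = -o/4
d = -9/2 (d = -9*1/2 = -9/2 ≈ -4.5000)
V = -5 (V = (5 + 5)*(-1/4*2) = 10*(-1/2) = -5)
g(k) = 9/4 (g(k) = -9/2/(-2) = -9/2*(-1/2) = 9/4)
M = 9/4 ≈ 2.2500
a(-17) + M = -17 + 9/4 = -59/4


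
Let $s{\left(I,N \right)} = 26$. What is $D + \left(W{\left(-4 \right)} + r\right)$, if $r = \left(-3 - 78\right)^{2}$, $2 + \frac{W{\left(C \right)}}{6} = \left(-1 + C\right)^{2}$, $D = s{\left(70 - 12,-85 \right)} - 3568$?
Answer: $3157$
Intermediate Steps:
$D = -3542$ ($D = 26 - 3568 = -3542$)
$W{\left(C \right)} = -12 + 6 \left(-1 + C\right)^{2}$
$r = 6561$ ($r = \left(-81\right)^{2} = 6561$)
$D + \left(W{\left(-4 \right)} + r\right) = -3542 + \left(\left(-12 + 6 \left(-1 - 4\right)^{2}\right) + 6561\right) = -3542 + \left(\left(-12 + 6 \left(-5\right)^{2}\right) + 6561\right) = -3542 + \left(\left(-12 + 6 \cdot 25\right) + 6561\right) = -3542 + \left(\left(-12 + 150\right) + 6561\right) = -3542 + \left(138 + 6561\right) = -3542 + 6699 = 3157$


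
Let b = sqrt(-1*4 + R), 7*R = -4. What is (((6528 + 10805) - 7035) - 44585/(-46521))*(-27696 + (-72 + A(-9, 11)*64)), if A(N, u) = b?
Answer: -4434714754808/15507 + 122654167808*I*sqrt(14)/325647 ≈ -2.8598e+8 + 1.4093e+6*I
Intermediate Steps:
R = -4/7 (R = (1/7)*(-4) = -4/7 ≈ -0.57143)
b = 4*I*sqrt(14)/7 (b = sqrt(-1*4 - 4/7) = sqrt(-4 - 4/7) = sqrt(-32/7) = 4*I*sqrt(14)/7 ≈ 2.1381*I)
A(N, u) = 4*I*sqrt(14)/7
(((6528 + 10805) - 7035) - 44585/(-46521))*(-27696 + (-72 + A(-9, 11)*64)) = (((6528 + 10805) - 7035) - 44585/(-46521))*(-27696 + (-72 + (4*I*sqrt(14)/7)*64)) = ((17333 - 7035) - 44585*(-1/46521))*(-27696 + (-72 + 256*I*sqrt(14)/7)) = (10298 + 44585/46521)*(-27768 + 256*I*sqrt(14)/7) = 479117843*(-27768 + 256*I*sqrt(14)/7)/46521 = -4434714754808/15507 + 122654167808*I*sqrt(14)/325647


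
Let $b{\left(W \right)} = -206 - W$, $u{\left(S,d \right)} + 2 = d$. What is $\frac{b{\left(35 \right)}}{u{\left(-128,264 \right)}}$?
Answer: $- \frac{241}{262} \approx -0.91985$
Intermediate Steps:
$u{\left(S,d \right)} = -2 + d$
$\frac{b{\left(35 \right)}}{u{\left(-128,264 \right)}} = \frac{-206 - 35}{-2 + 264} = \frac{-206 - 35}{262} = \left(-241\right) \frac{1}{262} = - \frac{241}{262}$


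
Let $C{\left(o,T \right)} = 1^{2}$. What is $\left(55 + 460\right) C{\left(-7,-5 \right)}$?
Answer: $515$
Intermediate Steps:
$C{\left(o,T \right)} = 1$
$\left(55 + 460\right) C{\left(-7,-5 \right)} = \left(55 + 460\right) 1 = 515 \cdot 1 = 515$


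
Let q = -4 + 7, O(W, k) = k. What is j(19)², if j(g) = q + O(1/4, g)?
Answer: 484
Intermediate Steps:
q = 3
j(g) = 3 + g
j(19)² = (3 + 19)² = 22² = 484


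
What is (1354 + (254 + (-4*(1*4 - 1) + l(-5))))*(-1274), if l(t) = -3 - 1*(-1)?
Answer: -2030756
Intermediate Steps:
l(t) = -2 (l(t) = -3 + 1 = -2)
(1354 + (254 + (-4*(1*4 - 1) + l(-5))))*(-1274) = (1354 + (254 + (-4*(1*4 - 1) - 2)))*(-1274) = (1354 + (254 + (-4*(4 - 1) - 2)))*(-1274) = (1354 + (254 + (-4*3 - 2)))*(-1274) = (1354 + (254 + (-12 - 2)))*(-1274) = (1354 + (254 - 14))*(-1274) = (1354 + 240)*(-1274) = 1594*(-1274) = -2030756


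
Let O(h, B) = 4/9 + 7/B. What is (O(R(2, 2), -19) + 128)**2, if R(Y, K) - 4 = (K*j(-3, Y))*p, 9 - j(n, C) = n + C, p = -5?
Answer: 479653801/29241 ≈ 16403.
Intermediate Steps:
j(n, C) = 9 - C - n (j(n, C) = 9 - (n + C) = 9 - (C + n) = 9 + (-C - n) = 9 - C - n)
R(Y, K) = 4 - 5*K*(12 - Y) (R(Y, K) = 4 + (K*(9 - Y - 1*(-3)))*(-5) = 4 + (K*(9 - Y + 3))*(-5) = 4 + (K*(12 - Y))*(-5) = 4 - 5*K*(12 - Y))
O(h, B) = 4/9 + 7/B (O(h, B) = 4*(1/9) + 7/B = 4/9 + 7/B)
(O(R(2, 2), -19) + 128)**2 = ((4/9 + 7/(-19)) + 128)**2 = ((4/9 + 7*(-1/19)) + 128)**2 = ((4/9 - 7/19) + 128)**2 = (13/171 + 128)**2 = (21901/171)**2 = 479653801/29241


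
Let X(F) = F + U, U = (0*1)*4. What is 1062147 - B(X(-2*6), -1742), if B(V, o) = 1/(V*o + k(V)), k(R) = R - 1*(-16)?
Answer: 22207369475/20908 ≈ 1.0621e+6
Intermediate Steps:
U = 0 (U = 0*4 = 0)
X(F) = F (X(F) = F + 0 = F)
k(R) = 16 + R (k(R) = R + 16 = 16 + R)
B(V, o) = 1/(16 + V + V*o) (B(V, o) = 1/(V*o + (16 + V)) = 1/(16 + V + V*o))
1062147 - B(X(-2*6), -1742) = 1062147 - 1/(16 - 2*6 - 2*6*(-1742)) = 1062147 - 1/(16 - 12 - 12*(-1742)) = 1062147 - 1/(16 - 12 + 20904) = 1062147 - 1/20908 = 22207369475/20908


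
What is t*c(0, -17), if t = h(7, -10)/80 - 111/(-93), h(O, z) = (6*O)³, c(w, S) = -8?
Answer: -1149844/155 ≈ -7418.4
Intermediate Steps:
h(O, z) = 216*O³
t = 287461/310 (t = (216*7³)/80 - 111/(-93) = (216*343)*(1/80) - 111*(-1/93) = 74088*(1/80) + 37/31 = 9261/10 + 37/31 = 287461/310 ≈ 927.29)
t*c(0, -17) = (287461/310)*(-8) = -1149844/155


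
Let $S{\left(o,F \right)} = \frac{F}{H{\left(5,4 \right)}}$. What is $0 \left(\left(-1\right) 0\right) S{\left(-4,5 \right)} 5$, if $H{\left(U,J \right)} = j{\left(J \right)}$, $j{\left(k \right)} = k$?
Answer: $0$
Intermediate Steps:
$H{\left(U,J \right)} = J$
$S{\left(o,F \right)} = \frac{F}{4}$
$0 \left(\left(-1\right) 0\right) S{\left(-4,5 \right)} 5 = 0 \left(\left(-1\right) 0\right) \frac{1}{4} \cdot 5 \cdot 5 = 0 \cdot 0 \cdot \frac{5}{4} \cdot 5 = 0 \cdot \frac{25}{4} = 0$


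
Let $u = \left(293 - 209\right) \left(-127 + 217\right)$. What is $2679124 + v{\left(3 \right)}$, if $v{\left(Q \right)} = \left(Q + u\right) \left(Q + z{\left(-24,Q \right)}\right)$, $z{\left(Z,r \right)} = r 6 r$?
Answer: $3110215$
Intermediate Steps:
$z{\left(Z,r \right)} = 6 r^{2}$
$u = 7560$ ($u = 84 \cdot 90 = 7560$)
$v{\left(Q \right)} = \left(7560 + Q\right) \left(Q + 6 Q^{2}\right)$ ($v{\left(Q \right)} = \left(Q + 7560\right) \left(Q + 6 Q^{2}\right) = \left(7560 + Q\right) \left(Q + 6 Q^{2}\right)$)
$2679124 + v{\left(3 \right)} = 2679124 + 3 \left(7560 + 6 \cdot 3^{2} + 45361 \cdot 3\right) = 2679124 + 3 \left(7560 + 6 \cdot 9 + 136083\right) = 2679124 + 3 \left(7560 + 54 + 136083\right) = 2679124 + 3 \cdot 143697 = 2679124 + 431091 = 3110215$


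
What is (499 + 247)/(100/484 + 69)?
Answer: 45133/4187 ≈ 10.779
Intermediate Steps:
(499 + 247)/(100/484 + 69) = 746/(100*(1/484) + 69) = 746/(25/121 + 69) = 746/(8374/121) = 746*(121/8374) = 45133/4187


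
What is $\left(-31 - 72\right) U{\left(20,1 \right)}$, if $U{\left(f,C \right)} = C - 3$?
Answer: $206$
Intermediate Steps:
$U{\left(f,C \right)} = -3 + C$ ($U{\left(f,C \right)} = C - 3 = -3 + C$)
$\left(-31 - 72\right) U{\left(20,1 \right)} = \left(-31 - 72\right) \left(-3 + 1\right) = \left(-103\right) \left(-2\right) = 206$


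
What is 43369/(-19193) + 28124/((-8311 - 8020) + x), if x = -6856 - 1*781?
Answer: -394813031/115004456 ≈ -3.4330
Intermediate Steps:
x = -7637 (x = -6856 - 781 = -7637)
43369/(-19193) + 28124/((-8311 - 8020) + x) = 43369/(-19193) + 28124/((-8311 - 8020) - 7637) = 43369*(-1/19193) + 28124/(-16331 - 7637) = -43369/19193 + 28124/(-23968) = -43369/19193 + 28124*(-1/23968) = -43369/19193 - 7031/5992 = -394813031/115004456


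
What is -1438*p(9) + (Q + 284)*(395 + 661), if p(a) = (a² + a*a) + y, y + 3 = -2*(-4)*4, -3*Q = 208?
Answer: -47970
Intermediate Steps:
Q = -208/3 (Q = -⅓*208 = -208/3 ≈ -69.333)
y = 29 (y = -3 - 2*(-4)*4 = -3 + 8*4 = -3 + 32 = 29)
p(a) = 29 + 2*a² (p(a) = (a² + a*a) + 29 = (a² + a²) + 29 = 2*a² + 29 = 29 + 2*a²)
-1438*p(9) + (Q + 284)*(395 + 661) = -1438*(29 + 2*9²) + (-208/3 + 284)*(395 + 661) = -1438*(29 + 2*81) + (644/3)*1056 = -1438*(29 + 162) + 226688 = -1438*191 + 226688 = -274658 + 226688 = -47970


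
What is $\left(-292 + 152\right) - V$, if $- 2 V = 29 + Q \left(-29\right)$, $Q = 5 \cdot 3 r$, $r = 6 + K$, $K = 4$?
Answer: $- \frac{4601}{2} \approx -2300.5$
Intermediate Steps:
$r = 10$ ($r = 6 + 4 = 10$)
$Q = 150$ ($Q = 5 \cdot 3 \cdot 10 = 15 \cdot 10 = 150$)
$V = \frac{4321}{2}$ ($V = - \frac{29 + 150 \left(-29\right)}{2} = - \frac{29 - 4350}{2} = \left(- \frac{1}{2}\right) \left(-4321\right) = \frac{4321}{2} \approx 2160.5$)
$\left(-292 + 152\right) - V = \left(-292 + 152\right) - \frac{4321}{2} = -140 - \frac{4321}{2} = - \frac{4601}{2}$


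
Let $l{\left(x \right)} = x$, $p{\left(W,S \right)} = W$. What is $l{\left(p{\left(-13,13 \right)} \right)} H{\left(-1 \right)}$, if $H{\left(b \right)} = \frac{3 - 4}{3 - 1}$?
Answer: $\frac{13}{2} \approx 6.5$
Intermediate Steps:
$H{\left(b \right)} = - \frac{1}{2}$
$l{\left(p{\left(-13,13 \right)} \right)} H{\left(-1 \right)} = \left(-13\right) \left(- \frac{1}{2}\right) = \frac{13}{2}$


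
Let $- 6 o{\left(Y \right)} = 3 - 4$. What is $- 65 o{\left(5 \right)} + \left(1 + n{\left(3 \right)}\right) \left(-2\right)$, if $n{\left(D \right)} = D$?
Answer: $- \frac{113}{6} \approx -18.833$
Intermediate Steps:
$o{\left(Y \right)} = \frac{1}{6}$ ($o{\left(Y \right)} = - \frac{3 - 4}{6} = \left(- \frac{1}{6}\right) \left(-1\right) = \frac{1}{6}$)
$- 65 o{\left(5 \right)} + \left(1 + n{\left(3 \right)}\right) \left(-2\right) = \left(-65\right) \frac{1}{6} + \left(1 + 3\right) \left(-2\right) = - \frac{65}{6} + 4 \left(-2\right) = - \frac{65}{6} - 8 = - \frac{113}{6}$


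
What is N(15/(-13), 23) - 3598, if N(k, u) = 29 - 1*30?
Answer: -3599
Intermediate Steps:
N(k, u) = -1 (N(k, u) = 29 - 30 = -1)
N(15/(-13), 23) - 3598 = -1 - 3598 = -3599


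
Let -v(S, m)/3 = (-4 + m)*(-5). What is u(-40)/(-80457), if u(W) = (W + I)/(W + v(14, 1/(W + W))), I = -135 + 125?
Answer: -800/128972571 ≈ -6.2029e-6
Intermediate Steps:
v(S, m) = -60 + 15*m (v(S, m) = -3*(-4 + m)*(-5) = -3*(20 - 5*m) = -60 + 15*m)
I = -10
u(W) = (-10 + W)/(-60 + W + 15/(2*W)) (u(W) = (W - 10)/(W + (-60 + 15/(W + W))) = (-10 + W)/(W + (-60 + 15/((2*W)))) = (-10 + W)/(W + (-60 + 15*(1/(2*W)))) = (-10 + W)/(W + (-60 + 15/(2*W))) = (-10 + W)/(-60 + W + 15/(2*W)))
u(-40)/(-80457) = (2*(-40)*(-10 - 40)/(15 + 2*(-40)*(-60 - 40)))/(-80457) = (2*(-40)*(-50)/(15 + 2*(-40)*(-100)))*(-1/80457) = (2*(-40)*(-50)/(15 + 8000))*(-1/80457) = (2*(-40)*(-50)/8015)*(-1/80457) = (2*(-40)*(1/8015)*(-50))*(-1/80457) = (800/1603)*(-1/80457) = -800/128972571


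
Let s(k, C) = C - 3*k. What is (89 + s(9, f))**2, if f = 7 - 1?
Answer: 4624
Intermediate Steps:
f = 6
s(k, C) = C - 3*k
(89 + s(9, f))**2 = (89 + (6 - 3*9))**2 = (89 + (6 - 27))**2 = (89 - 21)**2 = 68**2 = 4624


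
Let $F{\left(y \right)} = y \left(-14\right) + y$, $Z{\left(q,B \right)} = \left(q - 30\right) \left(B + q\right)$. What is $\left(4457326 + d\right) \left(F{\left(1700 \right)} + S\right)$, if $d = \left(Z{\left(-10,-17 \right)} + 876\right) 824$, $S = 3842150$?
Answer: $23184150853500$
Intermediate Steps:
$Z{\left(q,B \right)} = \left(-30 + q\right) \left(B + q\right)$
$d = 1611744$ ($d = \left(\left(\left(-10\right)^{2} - -510 - -300 - -170\right) + 876\right) 824 = \left(\left(100 + 510 + 300 + 170\right) + 876\right) 824 = \left(1080 + 876\right) 824 = 1956 \cdot 824 = 1611744$)
$F{\left(y \right)} = - 13 y$ ($F{\left(y \right)} = - 14 y + y = - 13 y$)
$\left(4457326 + d\right) \left(F{\left(1700 \right)} + S\right) = \left(4457326 + 1611744\right) \left(\left(-13\right) 1700 + 3842150\right) = 6069070 \left(-22100 + 3842150\right) = 6069070 \cdot 3820050 = 23184150853500$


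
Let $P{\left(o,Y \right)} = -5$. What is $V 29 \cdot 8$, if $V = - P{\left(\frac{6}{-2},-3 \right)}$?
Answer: $1160$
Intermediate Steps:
$V = 5$ ($V = \left(-1\right) \left(-5\right) = 5$)
$V 29 \cdot 8 = 5 \cdot 29 \cdot 8 = 145 \cdot 8 = 1160$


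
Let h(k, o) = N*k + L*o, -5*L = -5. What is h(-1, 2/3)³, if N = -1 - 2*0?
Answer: 125/27 ≈ 4.6296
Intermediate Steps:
L = 1 (L = -⅕*(-5) = 1)
N = -1 (N = -1 + 0 = -1)
h(k, o) = o - k (h(k, o) = -k + 1*o = -k + o = o - k)
h(-1, 2/3)³ = (2/3 - 1*(-1))³ = (2*(⅓) + 1)³ = (⅔ + 1)³ = (5/3)³ = 125/27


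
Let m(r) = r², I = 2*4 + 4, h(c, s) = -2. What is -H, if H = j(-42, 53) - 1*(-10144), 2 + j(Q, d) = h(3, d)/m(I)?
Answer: -730223/72 ≈ -10142.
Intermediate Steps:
I = 12 (I = 8 + 4 = 12)
j(Q, d) = -145/72 (j(Q, d) = -2 - 2/(12²) = -2 - 2/144 = -2 - 2*1/144 = -2 - 1/72 = -145/72)
H = 730223/72 (H = -145/72 - 1*(-10144) = -145/72 + 10144 = 730223/72 ≈ 10142.)
-H = -1*730223/72 = -730223/72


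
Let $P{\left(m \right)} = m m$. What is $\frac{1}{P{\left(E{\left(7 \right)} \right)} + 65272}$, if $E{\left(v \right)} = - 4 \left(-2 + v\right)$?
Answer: $\frac{1}{65672} \approx 1.5227 \cdot 10^{-5}$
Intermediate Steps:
$E{\left(v \right)} = 8 - 4 v$
$P{\left(m \right)} = m^{2}$
$\frac{1}{P{\left(E{\left(7 \right)} \right)} + 65272} = \frac{1}{\left(8 - 28\right)^{2} + 65272} = \frac{1}{\left(-20\right)^{2} + 65272} = \frac{1}{400 + 65272} = \frac{1}{65672}$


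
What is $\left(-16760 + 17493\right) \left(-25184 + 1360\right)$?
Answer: $-17462992$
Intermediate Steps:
$\left(-16760 + 17493\right) \left(-25184 + 1360\right) = 733 \left(-23824\right) = -17462992$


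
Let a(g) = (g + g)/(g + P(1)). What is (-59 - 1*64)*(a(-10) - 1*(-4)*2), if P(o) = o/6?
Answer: -72816/59 ≈ -1234.2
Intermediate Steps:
P(o) = o/6 (P(o) = o*(1/6) = o/6)
a(g) = 2*g/(1/6 + g) (a(g) = (g + g)/(g + (1/6)*1) = (2*g)/(g + 1/6) = (2*g)/(1/6 + g) = 2*g/(1/6 + g))
(-59 - 1*64)*(a(-10) - 1*(-4)*2) = (-59 - 1*64)*(12*(-10)/(1 + 6*(-10)) - 1*(-4)*2) = (-59 - 64)*(12*(-10)/(1 - 60) + 4*2) = -123*(12*(-10)/(-59) + 8) = -123*(12*(-10)*(-1/59) + 8) = -123*(120/59 + 8) = -123*592/59 = -72816/59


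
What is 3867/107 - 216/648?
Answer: 11494/321 ≈ 35.807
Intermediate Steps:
3867/107 - 216/648 = 3867*(1/107) - 216*1/648 = 3867/107 - ⅓ = 11494/321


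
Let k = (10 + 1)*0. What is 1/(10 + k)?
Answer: ⅒ ≈ 0.10000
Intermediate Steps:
k = 0 (k = 11*0 = 0)
1/(10 + k) = 1/(10 + 0) = 1/10 = ⅒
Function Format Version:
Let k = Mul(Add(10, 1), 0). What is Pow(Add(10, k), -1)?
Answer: Rational(1, 10) ≈ 0.10000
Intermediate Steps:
k = 0 (k = Mul(11, 0) = 0)
Pow(Add(10, k), -1) = Pow(Add(10, 0), -1) = Pow(10, -1) = Rational(1, 10)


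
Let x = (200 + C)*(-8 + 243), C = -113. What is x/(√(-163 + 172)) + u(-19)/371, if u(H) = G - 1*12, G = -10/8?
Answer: 190819/28 ≈ 6815.0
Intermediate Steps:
G = -5/4 (G = -10*⅛ = -5/4 ≈ -1.2500)
u(H) = -53/4 (u(H) = -5/4 - 1*12 = -5/4 - 12 = -53/4)
x = 20445 (x = (200 - 113)*(-8 + 243) = 87*235 = 20445)
x/(√(-163 + 172)) + u(-19)/371 = 20445/(√(-163 + 172)) - 53/4/371 = 20445/(√9) - 53/4*1/371 = 20445/3 - 1/28 = 20445*(⅓) - 1/28 = 6815 - 1/28 = 190819/28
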